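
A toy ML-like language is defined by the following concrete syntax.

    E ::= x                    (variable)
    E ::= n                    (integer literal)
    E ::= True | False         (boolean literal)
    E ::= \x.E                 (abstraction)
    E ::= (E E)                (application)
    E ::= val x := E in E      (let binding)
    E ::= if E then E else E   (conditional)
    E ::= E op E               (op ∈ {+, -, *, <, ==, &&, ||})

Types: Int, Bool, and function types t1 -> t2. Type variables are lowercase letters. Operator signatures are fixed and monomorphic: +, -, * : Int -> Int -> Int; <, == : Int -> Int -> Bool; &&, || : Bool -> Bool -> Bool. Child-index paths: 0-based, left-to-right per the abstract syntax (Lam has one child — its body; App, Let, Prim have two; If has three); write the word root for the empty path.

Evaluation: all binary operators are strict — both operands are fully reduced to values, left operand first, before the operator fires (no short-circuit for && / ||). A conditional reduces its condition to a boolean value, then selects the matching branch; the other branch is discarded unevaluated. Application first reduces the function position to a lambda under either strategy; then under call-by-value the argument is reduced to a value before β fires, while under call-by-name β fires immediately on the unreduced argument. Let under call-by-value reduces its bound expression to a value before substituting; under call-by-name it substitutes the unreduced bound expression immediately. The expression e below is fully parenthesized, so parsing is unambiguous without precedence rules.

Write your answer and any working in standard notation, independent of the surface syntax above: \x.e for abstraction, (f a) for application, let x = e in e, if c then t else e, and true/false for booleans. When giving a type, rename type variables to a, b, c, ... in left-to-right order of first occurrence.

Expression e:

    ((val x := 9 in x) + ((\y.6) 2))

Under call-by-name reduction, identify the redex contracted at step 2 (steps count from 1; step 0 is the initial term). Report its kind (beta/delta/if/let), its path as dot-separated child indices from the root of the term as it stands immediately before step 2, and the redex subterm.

Derivation:
step 0: ((let x = 9 in x) + ((\y.6) 2))
step 1: [let@0] (9 + ((\y.6) 2))
step 2: [beta@1] (9 + 6)

Answer: beta at 1 : ((\y.6) 2)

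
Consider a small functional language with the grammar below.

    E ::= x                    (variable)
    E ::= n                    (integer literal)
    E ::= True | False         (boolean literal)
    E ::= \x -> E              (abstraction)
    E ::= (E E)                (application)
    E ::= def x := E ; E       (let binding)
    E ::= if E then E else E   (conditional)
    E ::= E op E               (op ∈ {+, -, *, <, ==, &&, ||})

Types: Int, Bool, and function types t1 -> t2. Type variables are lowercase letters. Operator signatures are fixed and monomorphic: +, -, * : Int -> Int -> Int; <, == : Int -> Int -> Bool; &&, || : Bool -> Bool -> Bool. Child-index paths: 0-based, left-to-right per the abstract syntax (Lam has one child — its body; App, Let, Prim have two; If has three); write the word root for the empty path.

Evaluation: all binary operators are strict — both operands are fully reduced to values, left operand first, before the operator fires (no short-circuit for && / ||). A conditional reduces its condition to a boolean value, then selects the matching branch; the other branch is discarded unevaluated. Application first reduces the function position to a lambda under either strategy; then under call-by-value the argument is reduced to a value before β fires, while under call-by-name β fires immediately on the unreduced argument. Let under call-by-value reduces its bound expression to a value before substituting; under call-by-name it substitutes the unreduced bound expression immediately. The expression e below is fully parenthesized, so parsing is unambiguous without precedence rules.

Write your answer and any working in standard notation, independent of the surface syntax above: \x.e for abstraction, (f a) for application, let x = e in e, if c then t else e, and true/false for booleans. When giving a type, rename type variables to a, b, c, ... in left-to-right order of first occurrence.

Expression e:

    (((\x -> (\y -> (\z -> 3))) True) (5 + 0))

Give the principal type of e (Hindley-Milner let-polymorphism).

Answer: a -> Int

Trace:
\z._ : c -> Int
\y._ : b -> c -> Int
\x._ : a -> b -> c -> Int
  unify a -> b -> c -> Int ~ Bool -> d
  unify a ~ Bool
  unify b -> c -> Int ~ d
_ _ : b -> c -> Int
  unify Int ~ Int
  unify Int ~ Int
  unify b -> c -> Int ~ Int -> e
  unify b ~ Int
  unify c -> Int ~ e
_ _ : c -> Int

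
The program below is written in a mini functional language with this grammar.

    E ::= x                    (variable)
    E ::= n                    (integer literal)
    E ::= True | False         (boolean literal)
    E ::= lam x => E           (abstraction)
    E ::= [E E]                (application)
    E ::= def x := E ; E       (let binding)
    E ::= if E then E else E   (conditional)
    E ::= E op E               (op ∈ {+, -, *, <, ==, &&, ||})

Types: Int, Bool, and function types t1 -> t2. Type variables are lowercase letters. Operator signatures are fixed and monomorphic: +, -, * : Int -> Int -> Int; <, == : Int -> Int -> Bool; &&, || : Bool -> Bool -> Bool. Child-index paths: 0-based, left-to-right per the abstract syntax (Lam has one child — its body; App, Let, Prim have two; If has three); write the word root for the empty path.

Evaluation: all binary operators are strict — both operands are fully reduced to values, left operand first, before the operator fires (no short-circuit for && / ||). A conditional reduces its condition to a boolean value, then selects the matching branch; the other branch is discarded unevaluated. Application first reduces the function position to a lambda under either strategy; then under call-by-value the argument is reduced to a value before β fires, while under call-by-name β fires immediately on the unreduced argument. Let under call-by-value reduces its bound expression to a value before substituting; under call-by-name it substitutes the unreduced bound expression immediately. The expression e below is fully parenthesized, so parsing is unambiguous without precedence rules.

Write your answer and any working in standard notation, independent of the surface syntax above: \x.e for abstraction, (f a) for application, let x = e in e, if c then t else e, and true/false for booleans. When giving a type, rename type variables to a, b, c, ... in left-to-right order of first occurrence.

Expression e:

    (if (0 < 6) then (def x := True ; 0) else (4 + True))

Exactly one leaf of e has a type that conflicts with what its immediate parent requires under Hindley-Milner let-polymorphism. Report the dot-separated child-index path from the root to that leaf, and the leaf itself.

Derivation:
  unify Int ~ Int
  unify Int ~ Int
  unify Bool ~ Bool
let x : Bool
  unify Int ~ Int
  unify Bool ~ Int
  FAIL: mismatch Bool ~ Int

Answer: 2.1 : true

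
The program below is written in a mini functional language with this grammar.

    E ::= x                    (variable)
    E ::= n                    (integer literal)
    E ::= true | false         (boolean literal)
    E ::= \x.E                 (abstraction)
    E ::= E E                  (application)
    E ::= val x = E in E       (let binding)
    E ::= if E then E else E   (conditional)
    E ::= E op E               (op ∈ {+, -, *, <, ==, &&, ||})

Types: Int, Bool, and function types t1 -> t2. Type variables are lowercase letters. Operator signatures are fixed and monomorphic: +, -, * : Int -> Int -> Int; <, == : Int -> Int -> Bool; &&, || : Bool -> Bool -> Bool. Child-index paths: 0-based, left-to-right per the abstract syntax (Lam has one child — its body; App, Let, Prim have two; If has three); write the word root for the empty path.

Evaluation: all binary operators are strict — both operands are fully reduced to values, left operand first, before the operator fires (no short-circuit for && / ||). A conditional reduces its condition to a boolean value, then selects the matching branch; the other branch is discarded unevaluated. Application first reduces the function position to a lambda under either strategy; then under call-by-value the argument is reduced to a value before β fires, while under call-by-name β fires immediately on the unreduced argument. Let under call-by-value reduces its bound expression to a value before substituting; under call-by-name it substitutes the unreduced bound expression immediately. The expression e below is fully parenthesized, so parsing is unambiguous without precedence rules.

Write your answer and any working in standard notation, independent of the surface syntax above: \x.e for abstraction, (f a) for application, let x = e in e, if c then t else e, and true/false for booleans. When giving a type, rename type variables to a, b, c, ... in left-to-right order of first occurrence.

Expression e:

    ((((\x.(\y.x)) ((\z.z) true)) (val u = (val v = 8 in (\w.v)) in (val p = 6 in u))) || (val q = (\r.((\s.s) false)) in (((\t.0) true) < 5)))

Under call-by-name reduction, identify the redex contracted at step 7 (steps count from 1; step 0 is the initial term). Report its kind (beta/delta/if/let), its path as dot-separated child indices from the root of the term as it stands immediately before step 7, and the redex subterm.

Answer: delta at root : (true || true)

Derivation:
step 0: ((((\x.(\y.x)) ((\z.z) true)) (let u = (let v = 8 in (\w.v)) in (let p = 6 in u))) || (let q = (\r.((\s.s) false)) in (((\t.0) true) < 5)))
step 1: [beta@0.0] (((\y.((\z.z) true)) (let u = (let v = 8 in (\w.v)) in (let p = 6 in u))) || (let q = (\r.((\s.s) false)) in (((\t.0) true) < 5)))
step 2: [beta@0] (((\z.z) true) || (let q = (\r.((\s.s) false)) in (((\t.0) true) < 5)))
step 3: [beta@0] (true || (let q = (\r.((\s.s) false)) in (((\t.0) true) < 5)))
step 4: [let@1] (true || (((\t.0) true) < 5))
step 5: [beta@1.0] (true || (0 < 5))
step 6: [delta@1] (true || true)
step 7: [delta@root] true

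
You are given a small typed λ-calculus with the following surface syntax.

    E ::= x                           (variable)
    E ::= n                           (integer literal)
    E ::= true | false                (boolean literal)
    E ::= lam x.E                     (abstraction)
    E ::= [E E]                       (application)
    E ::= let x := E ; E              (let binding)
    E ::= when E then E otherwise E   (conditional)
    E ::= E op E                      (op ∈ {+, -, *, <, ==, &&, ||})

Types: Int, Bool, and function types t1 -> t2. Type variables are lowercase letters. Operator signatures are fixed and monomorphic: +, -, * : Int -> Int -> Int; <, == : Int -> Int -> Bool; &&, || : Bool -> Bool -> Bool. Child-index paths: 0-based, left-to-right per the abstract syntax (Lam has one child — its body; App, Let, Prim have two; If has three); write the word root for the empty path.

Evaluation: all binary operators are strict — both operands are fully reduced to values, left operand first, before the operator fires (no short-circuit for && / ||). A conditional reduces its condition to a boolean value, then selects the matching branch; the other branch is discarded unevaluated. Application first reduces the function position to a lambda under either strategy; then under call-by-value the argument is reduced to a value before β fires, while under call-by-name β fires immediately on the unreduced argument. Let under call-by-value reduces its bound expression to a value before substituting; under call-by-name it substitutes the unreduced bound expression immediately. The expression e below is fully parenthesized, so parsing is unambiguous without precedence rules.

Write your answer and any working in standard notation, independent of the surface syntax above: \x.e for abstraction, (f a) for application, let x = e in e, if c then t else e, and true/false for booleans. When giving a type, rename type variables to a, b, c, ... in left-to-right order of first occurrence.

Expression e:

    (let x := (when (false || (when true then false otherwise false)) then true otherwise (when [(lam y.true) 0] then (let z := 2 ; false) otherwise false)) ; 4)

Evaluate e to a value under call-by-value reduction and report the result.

Trace:
step 0: (let x = (if (false || (if true then false else false)) then true else (if ((\y.true) 0) then (let z = 2 in false) else false)) in 4)
step 1: [if@0.0.1] (let x = (if (false || false) then true else (if ((\y.true) 0) then (let z = 2 in false) else false)) in 4)
step 2: [delta@0.0] (let x = (if false then true else (if ((\y.true) 0) then (let z = 2 in false) else false)) in 4)
step 3: [if@0] (let x = (if ((\y.true) 0) then (let z = 2 in false) else false) in 4)
step 4: [beta@0.0] (let x = (if true then (let z = 2 in false) else false) in 4)
step 5: [if@0] (let x = (let z = 2 in false) in 4)
step 6: [let@0] (let x = false in 4)
step 7: [let@root] 4

Answer: 4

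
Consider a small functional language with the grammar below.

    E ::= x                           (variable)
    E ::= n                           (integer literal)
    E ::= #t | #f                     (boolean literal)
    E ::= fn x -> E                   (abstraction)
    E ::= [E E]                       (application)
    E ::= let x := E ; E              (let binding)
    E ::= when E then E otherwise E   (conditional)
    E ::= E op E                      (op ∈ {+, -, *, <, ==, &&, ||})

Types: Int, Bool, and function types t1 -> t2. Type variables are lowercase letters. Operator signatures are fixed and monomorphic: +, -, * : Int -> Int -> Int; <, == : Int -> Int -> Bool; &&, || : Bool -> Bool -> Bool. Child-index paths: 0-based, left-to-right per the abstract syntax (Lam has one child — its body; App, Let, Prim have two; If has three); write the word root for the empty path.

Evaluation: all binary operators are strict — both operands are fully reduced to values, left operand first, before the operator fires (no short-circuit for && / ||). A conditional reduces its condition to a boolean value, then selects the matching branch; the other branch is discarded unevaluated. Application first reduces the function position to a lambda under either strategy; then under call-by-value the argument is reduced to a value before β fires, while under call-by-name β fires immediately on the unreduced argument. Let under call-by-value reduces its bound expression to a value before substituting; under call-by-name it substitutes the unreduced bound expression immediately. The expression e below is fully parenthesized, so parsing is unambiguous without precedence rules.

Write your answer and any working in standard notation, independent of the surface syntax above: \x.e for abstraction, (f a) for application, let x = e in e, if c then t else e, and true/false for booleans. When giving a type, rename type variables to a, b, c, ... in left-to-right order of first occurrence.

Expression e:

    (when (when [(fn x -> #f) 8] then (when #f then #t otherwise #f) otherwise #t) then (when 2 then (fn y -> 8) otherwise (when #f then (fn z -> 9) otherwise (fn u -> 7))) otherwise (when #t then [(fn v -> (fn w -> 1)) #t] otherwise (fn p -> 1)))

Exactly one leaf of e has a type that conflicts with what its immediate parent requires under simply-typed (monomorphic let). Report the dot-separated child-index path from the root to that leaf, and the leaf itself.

Derivation:
\x._ : a -> Bool
  unify a -> Bool ~ Int -> b
  unify a ~ Int
  unify Bool ~ b
_ _ : Bool
  unify Bool ~ Bool
  unify Bool ~ Bool
  unify Bool ~ Bool
  unify Bool ~ Bool
  unify Bool ~ Bool
  unify Int ~ Bool
  FAIL: mismatch Int ~ Bool

Answer: 1.0 : 2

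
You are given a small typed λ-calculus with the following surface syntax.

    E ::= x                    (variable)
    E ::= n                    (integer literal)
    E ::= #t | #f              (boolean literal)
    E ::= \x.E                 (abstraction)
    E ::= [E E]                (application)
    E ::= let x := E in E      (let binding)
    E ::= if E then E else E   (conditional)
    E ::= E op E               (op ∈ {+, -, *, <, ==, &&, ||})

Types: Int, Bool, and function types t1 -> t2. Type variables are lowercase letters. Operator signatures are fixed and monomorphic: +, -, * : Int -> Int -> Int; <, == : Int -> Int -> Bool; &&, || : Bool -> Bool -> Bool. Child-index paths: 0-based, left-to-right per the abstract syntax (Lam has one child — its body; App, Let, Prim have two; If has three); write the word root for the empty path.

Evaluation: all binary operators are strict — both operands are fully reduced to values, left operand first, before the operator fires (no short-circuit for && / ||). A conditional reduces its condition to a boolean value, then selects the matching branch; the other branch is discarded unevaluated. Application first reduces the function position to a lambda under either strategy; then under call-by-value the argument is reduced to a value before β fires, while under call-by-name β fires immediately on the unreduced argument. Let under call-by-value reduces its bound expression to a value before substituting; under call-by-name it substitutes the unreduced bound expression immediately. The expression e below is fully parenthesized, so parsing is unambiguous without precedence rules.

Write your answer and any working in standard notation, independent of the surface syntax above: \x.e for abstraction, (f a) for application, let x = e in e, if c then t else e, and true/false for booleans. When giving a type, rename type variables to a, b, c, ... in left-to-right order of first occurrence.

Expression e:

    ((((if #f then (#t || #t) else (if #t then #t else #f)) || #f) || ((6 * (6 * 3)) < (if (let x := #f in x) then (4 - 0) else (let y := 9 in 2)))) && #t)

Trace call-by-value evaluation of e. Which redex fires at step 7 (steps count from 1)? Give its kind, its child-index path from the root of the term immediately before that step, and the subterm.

Derivation:
step 0: ((((if false then (true || true) else (if true then true else false)) || false) || ((6 * (6 * 3)) < (if (let x = false in x) then (4 - 0) else (let y = 9 in 2)))) && true)
step 1: [if@0.0.0] ((((if true then true else false) || false) || ((6 * (6 * 3)) < (if (let x = false in x) then (4 - 0) else (let y = 9 in 2)))) && true)
step 2: [if@0.0.0] (((true || false) || ((6 * (6 * 3)) < (if (let x = false in x) then (4 - 0) else (let y = 9 in 2)))) && true)
step 3: [delta@0.0] ((true || ((6 * (6 * 3)) < (if (let x = false in x) then (4 - 0) else (let y = 9 in 2)))) && true)
step 4: [delta@0.1.0.1] ((true || ((6 * 18) < (if (let x = false in x) then (4 - 0) else (let y = 9 in 2)))) && true)
step 5: [delta@0.1.0] ((true || (108 < (if (let x = false in x) then (4 - 0) else (let y = 9 in 2)))) && true)
step 6: [let@0.1.1.0] ((true || (108 < (if false then (4 - 0) else (let y = 9 in 2)))) && true)
step 7: [if@0.1.1] ((true || (108 < (let y = 9 in 2))) && true)

Answer: if at 0.1.1 : (if false then (4 - 0) else (let y = 9 in 2))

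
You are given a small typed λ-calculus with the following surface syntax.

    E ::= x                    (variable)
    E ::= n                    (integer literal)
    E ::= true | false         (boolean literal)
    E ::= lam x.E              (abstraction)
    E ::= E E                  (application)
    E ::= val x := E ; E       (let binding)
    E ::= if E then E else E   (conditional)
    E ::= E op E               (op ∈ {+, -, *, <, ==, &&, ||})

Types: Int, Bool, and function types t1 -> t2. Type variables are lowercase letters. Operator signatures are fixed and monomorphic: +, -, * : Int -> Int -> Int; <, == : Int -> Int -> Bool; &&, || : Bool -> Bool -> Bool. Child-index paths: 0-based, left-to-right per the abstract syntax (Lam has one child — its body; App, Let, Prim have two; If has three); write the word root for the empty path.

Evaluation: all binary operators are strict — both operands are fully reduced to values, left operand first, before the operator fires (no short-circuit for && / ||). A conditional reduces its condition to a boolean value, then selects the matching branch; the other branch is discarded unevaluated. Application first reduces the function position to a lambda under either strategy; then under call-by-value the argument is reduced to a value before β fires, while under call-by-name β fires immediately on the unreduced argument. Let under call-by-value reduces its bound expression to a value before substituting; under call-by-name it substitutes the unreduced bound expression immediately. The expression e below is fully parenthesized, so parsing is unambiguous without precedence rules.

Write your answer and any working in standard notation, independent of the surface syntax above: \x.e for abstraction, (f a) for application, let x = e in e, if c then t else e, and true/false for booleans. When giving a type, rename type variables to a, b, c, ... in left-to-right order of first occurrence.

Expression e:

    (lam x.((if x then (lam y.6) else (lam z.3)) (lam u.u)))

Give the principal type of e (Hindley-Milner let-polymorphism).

Answer: Bool -> Int

Derivation:
x : a
  unify a ~ Bool
\y._ : b -> Int
\z._ : c -> Int
  unify b -> Int ~ c -> Int
  unify b ~ c
  unify Int ~ Int
u : d
\u._ : d -> d
  unify c -> Int ~ (d -> d) -> e
  unify c ~ d -> d
  unify Int ~ e
_ _ : Int
\x._ : Bool -> Int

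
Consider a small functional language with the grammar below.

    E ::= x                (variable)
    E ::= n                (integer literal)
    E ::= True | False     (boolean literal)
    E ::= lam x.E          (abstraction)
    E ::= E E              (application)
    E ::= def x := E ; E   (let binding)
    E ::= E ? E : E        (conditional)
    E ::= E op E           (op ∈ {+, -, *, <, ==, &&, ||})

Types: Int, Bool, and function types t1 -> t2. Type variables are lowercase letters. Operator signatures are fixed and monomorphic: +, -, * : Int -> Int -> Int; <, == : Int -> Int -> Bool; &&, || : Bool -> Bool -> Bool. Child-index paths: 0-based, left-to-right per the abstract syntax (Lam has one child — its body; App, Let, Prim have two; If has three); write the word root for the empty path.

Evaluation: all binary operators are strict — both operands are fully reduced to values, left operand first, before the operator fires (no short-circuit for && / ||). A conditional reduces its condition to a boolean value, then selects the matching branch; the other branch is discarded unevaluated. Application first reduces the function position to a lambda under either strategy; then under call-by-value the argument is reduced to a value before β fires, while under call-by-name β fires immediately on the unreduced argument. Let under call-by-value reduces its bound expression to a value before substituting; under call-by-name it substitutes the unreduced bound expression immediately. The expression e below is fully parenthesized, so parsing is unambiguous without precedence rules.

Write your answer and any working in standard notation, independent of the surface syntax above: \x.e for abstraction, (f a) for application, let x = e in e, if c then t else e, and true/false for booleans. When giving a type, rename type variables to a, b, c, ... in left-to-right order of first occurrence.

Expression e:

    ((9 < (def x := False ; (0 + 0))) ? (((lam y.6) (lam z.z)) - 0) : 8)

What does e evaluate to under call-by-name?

Working:
step 0: (if (9 < (let x = false in (0 + 0))) then (((\y.6) (\z.z)) - 0) else 8)
step 1: [let@0.1] (if (9 < (0 + 0)) then (((\y.6) (\z.z)) - 0) else 8)
step 2: [delta@0.1] (if (9 < 0) then (((\y.6) (\z.z)) - 0) else 8)
step 3: [delta@0] (if false then (((\y.6) (\z.z)) - 0) else 8)
step 4: [if@root] 8

Answer: 8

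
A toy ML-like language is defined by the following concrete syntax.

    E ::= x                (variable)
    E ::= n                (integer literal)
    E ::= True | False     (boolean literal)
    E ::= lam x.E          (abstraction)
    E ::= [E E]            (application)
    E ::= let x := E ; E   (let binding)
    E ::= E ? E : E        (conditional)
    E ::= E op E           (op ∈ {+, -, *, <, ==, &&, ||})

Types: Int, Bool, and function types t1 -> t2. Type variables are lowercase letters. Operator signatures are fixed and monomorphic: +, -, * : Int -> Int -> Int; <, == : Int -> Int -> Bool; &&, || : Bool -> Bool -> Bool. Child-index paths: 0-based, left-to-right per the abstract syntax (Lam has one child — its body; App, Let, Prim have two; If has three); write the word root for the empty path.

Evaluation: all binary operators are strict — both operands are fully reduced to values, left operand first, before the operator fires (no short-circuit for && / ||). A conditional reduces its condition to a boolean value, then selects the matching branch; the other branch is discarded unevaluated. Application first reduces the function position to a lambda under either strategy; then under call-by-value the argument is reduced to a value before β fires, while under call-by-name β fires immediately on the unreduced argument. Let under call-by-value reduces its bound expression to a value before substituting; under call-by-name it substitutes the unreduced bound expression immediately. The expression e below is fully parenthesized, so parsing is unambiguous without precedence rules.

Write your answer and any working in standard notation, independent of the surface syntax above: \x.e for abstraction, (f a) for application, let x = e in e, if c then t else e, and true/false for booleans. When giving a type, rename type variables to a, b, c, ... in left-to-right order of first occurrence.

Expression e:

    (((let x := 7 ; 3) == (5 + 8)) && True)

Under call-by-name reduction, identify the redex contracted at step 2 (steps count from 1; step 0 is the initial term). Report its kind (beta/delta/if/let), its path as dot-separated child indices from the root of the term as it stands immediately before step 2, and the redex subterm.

Answer: delta at 0.1 : (5 + 8)

Trace:
step 0: (((let x = 7 in 3) == (5 + 8)) && true)
step 1: [let@0.0] ((3 == (5 + 8)) && true)
step 2: [delta@0.1] ((3 == 13) && true)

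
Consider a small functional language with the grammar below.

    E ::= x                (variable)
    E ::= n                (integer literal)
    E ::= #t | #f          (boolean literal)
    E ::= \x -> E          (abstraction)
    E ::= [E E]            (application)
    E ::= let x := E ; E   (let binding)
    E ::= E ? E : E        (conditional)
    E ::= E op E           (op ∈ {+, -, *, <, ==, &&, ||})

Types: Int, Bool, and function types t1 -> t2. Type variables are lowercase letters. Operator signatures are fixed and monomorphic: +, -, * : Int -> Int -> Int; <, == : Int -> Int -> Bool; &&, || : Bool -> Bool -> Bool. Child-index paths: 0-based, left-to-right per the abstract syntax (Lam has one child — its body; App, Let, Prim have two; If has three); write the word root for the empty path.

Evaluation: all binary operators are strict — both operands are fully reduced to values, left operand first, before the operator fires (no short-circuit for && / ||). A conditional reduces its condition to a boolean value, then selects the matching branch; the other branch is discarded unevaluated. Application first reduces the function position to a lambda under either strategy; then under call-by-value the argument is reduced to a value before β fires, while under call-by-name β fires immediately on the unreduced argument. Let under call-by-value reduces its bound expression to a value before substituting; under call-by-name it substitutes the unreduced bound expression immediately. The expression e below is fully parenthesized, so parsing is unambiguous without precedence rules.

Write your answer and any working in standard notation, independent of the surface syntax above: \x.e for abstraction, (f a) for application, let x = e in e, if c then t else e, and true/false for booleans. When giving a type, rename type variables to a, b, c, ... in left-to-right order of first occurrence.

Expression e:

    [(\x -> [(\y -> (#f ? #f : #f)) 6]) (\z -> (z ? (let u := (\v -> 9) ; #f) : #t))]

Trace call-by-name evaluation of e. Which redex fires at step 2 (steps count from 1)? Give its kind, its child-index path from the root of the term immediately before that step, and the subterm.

Answer: beta at root : ((\y.(if false then false else false)) 6)

Working:
step 0: ((\x.((\y.(if false then false else false)) 6)) (\z.(if z then (let u = (\v.9) in false) else true)))
step 1: [beta@root] ((\y.(if false then false else false)) 6)
step 2: [beta@root] (if false then false else false)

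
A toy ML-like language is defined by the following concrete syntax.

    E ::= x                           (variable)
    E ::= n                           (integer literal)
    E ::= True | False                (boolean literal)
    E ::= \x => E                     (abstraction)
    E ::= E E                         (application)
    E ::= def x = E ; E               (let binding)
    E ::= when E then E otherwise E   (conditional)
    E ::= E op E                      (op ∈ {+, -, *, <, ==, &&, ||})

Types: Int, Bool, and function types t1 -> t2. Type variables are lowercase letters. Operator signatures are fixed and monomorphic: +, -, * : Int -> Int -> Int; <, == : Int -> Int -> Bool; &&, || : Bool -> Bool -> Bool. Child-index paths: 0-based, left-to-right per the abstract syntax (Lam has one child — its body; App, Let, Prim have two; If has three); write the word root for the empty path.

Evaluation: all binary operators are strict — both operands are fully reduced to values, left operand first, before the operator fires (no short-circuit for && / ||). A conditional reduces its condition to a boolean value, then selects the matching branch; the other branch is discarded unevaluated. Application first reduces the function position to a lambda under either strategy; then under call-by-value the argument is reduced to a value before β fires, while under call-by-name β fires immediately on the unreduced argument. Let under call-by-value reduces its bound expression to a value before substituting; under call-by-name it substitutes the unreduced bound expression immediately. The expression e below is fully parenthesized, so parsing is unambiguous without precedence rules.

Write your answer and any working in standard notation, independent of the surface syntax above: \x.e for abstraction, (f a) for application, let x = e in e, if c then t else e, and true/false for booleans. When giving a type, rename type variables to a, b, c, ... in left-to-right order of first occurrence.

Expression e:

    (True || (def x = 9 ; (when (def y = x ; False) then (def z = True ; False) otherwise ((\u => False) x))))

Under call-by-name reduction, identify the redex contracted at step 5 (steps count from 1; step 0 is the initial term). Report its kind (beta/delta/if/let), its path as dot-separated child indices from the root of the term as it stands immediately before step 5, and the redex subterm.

Working:
step 0: (true || (let x = 9 in (if (let y = x in false) then (let z = true in false) else ((\u.false) x))))
step 1: [let@1] (true || (if (let y = 9 in false) then (let z = true in false) else ((\u.false) 9)))
step 2: [let@1.0] (true || (if false then (let z = true in false) else ((\u.false) 9)))
step 3: [if@1] (true || ((\u.false) 9))
step 4: [beta@1] (true || false)
step 5: [delta@root] true

Answer: delta at root : (true || false)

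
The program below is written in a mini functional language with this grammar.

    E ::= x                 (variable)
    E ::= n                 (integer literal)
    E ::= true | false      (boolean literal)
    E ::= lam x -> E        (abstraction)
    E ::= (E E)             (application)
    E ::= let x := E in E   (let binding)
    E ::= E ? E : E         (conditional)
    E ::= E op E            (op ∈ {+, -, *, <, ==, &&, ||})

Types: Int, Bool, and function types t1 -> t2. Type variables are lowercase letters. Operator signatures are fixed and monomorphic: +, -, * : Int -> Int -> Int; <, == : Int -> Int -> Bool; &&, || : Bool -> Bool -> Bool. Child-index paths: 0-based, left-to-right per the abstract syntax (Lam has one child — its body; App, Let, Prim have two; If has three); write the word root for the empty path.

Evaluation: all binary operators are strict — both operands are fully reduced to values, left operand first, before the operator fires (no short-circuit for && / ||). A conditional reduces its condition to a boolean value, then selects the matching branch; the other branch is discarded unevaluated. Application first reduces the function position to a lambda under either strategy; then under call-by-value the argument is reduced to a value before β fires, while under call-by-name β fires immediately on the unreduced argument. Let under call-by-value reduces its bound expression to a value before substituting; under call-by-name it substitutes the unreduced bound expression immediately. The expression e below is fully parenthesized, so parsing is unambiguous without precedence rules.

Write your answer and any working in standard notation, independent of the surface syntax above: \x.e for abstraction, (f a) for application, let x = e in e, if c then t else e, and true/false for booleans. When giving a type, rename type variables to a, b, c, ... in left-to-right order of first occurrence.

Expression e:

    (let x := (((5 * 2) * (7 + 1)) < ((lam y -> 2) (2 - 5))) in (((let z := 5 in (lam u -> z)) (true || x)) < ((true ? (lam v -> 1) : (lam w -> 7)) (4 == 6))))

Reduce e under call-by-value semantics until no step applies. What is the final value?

Trace:
step 0: (let x = (((5 * 2) * (7 + 1)) < ((\y.2) (2 - 5))) in (((let z = 5 in (\u.z)) (true || x)) < ((if true then (\v.1) else (\w.7)) (4 == 6))))
step 1: [delta@0.0.0] (let x = ((10 * (7 + 1)) < ((\y.2) (2 - 5))) in (((let z = 5 in (\u.z)) (true || x)) < ((if true then (\v.1) else (\w.7)) (4 == 6))))
step 2: [delta@0.0.1] (let x = ((10 * 8) < ((\y.2) (2 - 5))) in (((let z = 5 in (\u.z)) (true || x)) < ((if true then (\v.1) else (\w.7)) (4 == 6))))
step 3: [delta@0.0] (let x = (80 < ((\y.2) (2 - 5))) in (((let z = 5 in (\u.z)) (true || x)) < ((if true then (\v.1) else (\w.7)) (4 == 6))))
step 4: [delta@0.1.1] (let x = (80 < ((\y.2) -3)) in (((let z = 5 in (\u.z)) (true || x)) < ((if true then (\v.1) else (\w.7)) (4 == 6))))
step 5: [beta@0.1] (let x = (80 < 2) in (((let z = 5 in (\u.z)) (true || x)) < ((if true then (\v.1) else (\w.7)) (4 == 6))))
step 6: [delta@0] (let x = false in (((let z = 5 in (\u.z)) (true || x)) < ((if true then (\v.1) else (\w.7)) (4 == 6))))
step 7: [let@root] (((let z = 5 in (\u.z)) (true || false)) < ((if true then (\v.1) else (\w.7)) (4 == 6)))
step 8: [let@0.0] (((\u.5) (true || false)) < ((if true then (\v.1) else (\w.7)) (4 == 6)))
step 9: [delta@0.1] (((\u.5) true) < ((if true then (\v.1) else (\w.7)) (4 == 6)))
step 10: [beta@0] (5 < ((if true then (\v.1) else (\w.7)) (4 == 6)))
step 11: [if@1.0] (5 < ((\v.1) (4 == 6)))
step 12: [delta@1.1] (5 < ((\v.1) false))
step 13: [beta@1] (5 < 1)
step 14: [delta@root] false

Answer: false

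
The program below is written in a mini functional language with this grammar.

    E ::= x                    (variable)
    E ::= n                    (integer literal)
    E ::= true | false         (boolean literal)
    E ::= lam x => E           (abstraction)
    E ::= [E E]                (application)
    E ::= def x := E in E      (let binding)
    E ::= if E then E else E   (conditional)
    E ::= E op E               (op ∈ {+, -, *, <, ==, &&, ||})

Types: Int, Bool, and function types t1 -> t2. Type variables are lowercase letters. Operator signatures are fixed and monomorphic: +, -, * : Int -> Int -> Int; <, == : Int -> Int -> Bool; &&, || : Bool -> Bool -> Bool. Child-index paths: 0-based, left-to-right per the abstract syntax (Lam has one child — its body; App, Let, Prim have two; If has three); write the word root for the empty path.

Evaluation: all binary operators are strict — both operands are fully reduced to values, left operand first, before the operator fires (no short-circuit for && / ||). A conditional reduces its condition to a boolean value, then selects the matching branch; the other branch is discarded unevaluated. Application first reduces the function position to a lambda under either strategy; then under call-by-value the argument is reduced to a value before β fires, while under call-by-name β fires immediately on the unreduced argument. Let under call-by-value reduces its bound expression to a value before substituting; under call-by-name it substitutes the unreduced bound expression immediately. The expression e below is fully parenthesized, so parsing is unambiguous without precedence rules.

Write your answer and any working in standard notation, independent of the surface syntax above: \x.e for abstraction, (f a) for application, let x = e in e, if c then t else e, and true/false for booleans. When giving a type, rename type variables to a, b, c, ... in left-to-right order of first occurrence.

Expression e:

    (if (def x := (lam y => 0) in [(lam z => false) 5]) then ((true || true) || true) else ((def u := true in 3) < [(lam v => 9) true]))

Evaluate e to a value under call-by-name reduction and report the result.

Answer: true

Working:
step 0: (if (let x = (\y.0) in ((\z.false) 5)) then ((true || true) || true) else ((let u = true in 3) < ((\v.9) true)))
step 1: [let@0] (if ((\z.false) 5) then ((true || true) || true) else ((let u = true in 3) < ((\v.9) true)))
step 2: [beta@0] (if false then ((true || true) || true) else ((let u = true in 3) < ((\v.9) true)))
step 3: [if@root] ((let u = true in 3) < ((\v.9) true))
step 4: [let@0] (3 < ((\v.9) true))
step 5: [beta@1] (3 < 9)
step 6: [delta@root] true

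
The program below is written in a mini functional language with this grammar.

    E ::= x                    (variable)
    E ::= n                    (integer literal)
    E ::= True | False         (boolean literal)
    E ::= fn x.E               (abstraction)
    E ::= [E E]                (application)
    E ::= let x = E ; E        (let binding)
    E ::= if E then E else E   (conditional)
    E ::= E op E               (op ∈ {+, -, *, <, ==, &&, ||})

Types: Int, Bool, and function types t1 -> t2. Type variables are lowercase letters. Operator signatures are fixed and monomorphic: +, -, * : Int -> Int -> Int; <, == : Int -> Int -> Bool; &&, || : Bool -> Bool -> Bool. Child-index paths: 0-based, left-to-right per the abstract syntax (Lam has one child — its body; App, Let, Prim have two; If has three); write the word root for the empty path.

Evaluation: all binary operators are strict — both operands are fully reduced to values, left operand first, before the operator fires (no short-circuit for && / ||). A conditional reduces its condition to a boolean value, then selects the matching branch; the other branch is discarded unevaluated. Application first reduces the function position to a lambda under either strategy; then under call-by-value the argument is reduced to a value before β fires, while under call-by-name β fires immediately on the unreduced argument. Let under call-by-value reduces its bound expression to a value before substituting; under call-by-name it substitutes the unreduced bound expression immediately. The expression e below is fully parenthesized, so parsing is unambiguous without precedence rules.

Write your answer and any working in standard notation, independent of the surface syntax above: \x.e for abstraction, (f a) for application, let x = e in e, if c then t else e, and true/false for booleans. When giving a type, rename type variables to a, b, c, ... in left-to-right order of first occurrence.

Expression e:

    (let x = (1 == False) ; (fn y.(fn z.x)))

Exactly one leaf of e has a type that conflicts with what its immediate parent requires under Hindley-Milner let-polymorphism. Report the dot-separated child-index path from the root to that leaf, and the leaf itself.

Trace:
  unify Int ~ Int
  unify Bool ~ Int
  FAIL: mismatch Bool ~ Int

Answer: 0.1 : false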